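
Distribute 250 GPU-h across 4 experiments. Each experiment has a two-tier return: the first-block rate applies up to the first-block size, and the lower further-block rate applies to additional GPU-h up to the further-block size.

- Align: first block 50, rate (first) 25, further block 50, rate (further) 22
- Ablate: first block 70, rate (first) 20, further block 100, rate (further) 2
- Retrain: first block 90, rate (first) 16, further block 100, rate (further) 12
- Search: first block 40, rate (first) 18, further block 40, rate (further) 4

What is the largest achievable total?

Order all 8 blocks by rate: Align/T1 25 > Align/T2 22 > Ablate/T1 20 > Search/T1 18 > Retrain/T1 16 > Retrain/T2 12 > Search/T2 4 > Ablate/T2 2.
Align/T1 (25): +50 — 200 left.
Align T2 at 22: fill all 50 — 150 left.
Ablate/T1 (20): +70 — 80 left.
Search/T1 (18): +40 — 40 left.
Retrain T1 at 16: only 40 left, fill 40.
Total = 25×50 + 22×50 + 20×70 + 18×40 + 16×40 = 5110.

5110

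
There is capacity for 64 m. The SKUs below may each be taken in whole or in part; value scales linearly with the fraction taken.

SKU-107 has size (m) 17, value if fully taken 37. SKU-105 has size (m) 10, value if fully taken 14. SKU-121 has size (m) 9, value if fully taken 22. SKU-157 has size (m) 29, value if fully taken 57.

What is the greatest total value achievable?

Rank by value-to-size ratio: SKU-121 22/9≈2.44, SKU-107 37/17≈2.18, SKU-157 57/29≈1.97, SKU-105 14/10≈1.4.
SKU-121: take in full, 9 m for value 22 — 55 left.
Take all of SKU-107 (17 m, value 37) — 38 m left.
Take all of SKU-157 (29 m, value 57) — 9 m left.
Only 9 m remain; take 9/10 of SKU-105 for value 14×9/10 = 12.6.
Total value = 128.6.

128.6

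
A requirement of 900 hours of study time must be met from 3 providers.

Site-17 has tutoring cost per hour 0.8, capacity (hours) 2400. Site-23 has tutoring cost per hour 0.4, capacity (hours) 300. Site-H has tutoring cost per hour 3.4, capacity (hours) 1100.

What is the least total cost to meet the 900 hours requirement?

600

Use providers in increasing cost order.
Site-23 at 0.4: take all 300 hours → 600 still needed.
Site-17 at 0.8: take 600 of its 2400 → requirement met.
Site-H: unused.
Cost = 300×0.4 + 600×0.8 = 600.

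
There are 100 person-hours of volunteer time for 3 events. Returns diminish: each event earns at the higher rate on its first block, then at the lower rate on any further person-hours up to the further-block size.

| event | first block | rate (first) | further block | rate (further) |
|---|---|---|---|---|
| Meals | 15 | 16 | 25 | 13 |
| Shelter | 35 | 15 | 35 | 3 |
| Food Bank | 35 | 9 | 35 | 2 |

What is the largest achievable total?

1315

Order all 6 blocks by rate: Meals/T1 16 > Shelter/T1 15 > Meals/T2 13 > Food Bank/T1 9 > Shelter/T2 3 > Food Bank/T2 2.
Fill Meals T1 block (15 at 16) — 85 left.
Shelter T1 at 15: fill all 35 — 50 left.
Fill Meals T2 block (25 at 13) — 25 left.
25 remain; put them into Food Bank T1 at 9.
Total = 16×15 + 15×35 + 13×25 + 9×25 = 1315.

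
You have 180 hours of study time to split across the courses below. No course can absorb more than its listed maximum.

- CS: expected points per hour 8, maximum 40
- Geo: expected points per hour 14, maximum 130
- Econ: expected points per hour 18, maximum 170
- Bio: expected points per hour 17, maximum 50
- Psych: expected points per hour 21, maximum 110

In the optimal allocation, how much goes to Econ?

70

Rank by expected points per hour: Psych 21 > Econ 18 > Bio 17 > Geo 14 > CS 8.
Psych takes 110 to reach its cap of 110 → 70 left.
Only 70 left; Econ takes them to reach 70.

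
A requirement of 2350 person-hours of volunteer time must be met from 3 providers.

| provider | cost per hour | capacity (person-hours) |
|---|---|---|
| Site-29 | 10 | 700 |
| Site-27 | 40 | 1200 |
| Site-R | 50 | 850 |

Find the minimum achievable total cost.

Fill from the cheapest provider first.
Take 700 from Site-29 at 10 ; need 1650 more.
Site-27 at 40: take all 1200 person-hours ; 450 still needed.
Site-R (50): take the remaining 450 ; done.
Cost = 700×10 + 1200×40 + 450×50 = 77500.

77500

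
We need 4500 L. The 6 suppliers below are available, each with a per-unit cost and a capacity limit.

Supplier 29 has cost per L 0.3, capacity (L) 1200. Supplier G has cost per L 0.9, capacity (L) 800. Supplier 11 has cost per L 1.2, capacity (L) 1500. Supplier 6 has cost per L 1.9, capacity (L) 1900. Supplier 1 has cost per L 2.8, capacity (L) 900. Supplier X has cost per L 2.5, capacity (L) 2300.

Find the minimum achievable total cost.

Fill from the cheapest supplier first.
Take 1200 from Supplier 29 at 0.3 — need 3300 more.
Supplier G (0.9): use full 800 — 2500 L to go.
Supplier 11 at 1.2: take all 1500 L — 1000 still needed.
Take 1000 from Supplier 6 at 1.9 to finish.
Supplier X, Supplier 1: unused.
Cost = 1200×0.3 + 800×0.9 + 1500×1.2 + 1000×1.9 = 4780.

4780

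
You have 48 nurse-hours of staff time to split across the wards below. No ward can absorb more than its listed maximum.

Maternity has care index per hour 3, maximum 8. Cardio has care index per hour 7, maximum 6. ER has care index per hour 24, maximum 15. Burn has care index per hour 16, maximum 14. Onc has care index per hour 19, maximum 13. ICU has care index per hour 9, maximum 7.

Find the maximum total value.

885

Rank by care index per hour: ER 24 > Onc 19 > Burn 16 > ICU 9 > Cardio 7 > Maternity 3.
ER takes 15 to reach its cap of 15 — 33 left.
Give Onc 13 to hit its cap of 13 — 20 left.
Give Burn 14 to hit its cap of 14 — 6 left.
Only 6 left; ICU takes them to reach 6.
Total = 24×15 + 16×14 + 19×13 + 9×6 = 885.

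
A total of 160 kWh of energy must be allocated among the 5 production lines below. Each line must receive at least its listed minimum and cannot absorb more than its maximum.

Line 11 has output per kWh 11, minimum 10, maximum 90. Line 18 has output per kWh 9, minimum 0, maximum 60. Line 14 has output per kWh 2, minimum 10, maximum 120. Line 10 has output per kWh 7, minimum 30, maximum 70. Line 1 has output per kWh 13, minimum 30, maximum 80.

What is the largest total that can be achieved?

Meeting every minimum uses 10+0+10+30+30 = 80 kWh, leaving 80.
Rank by output per kWh: Line 1 13 > Line 11 11 > Line 18 9 > Line 10 7 > Line 14 2.
Give Line 1 50 more to hit its cap of 80 → 30 left.
Line 11 has room for 80 more but only 30 remain, so it gets 40.
Total = 11×40 + 2×10 + 7×30 + 13×80 = 1710.

1710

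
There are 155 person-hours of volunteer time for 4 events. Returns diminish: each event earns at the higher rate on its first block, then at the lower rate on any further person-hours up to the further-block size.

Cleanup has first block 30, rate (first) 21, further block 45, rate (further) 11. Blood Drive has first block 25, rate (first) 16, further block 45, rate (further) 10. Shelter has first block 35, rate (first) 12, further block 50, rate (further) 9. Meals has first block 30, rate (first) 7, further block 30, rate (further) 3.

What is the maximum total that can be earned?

2145

Treat each block as its own option and order by rate: Cleanup/tier1 21 > Blood Drive/tier1 16 > Shelter/tier1 12 > Cleanup/tier2 11 > Blood Drive/tier2 10 > Shelter/tier2 9 > Meals/tier1 7 > Meals/tier2 3.
Cleanup tier1 at 21: fill all 30 ; 125 left.
Blood Drive/tier1 (16): +25 ; 100 left.
Shelter tier1 at 12: fill all 35 ; 65 left.
Cleanup tier2 at 11: fill all 45 ; 20 left.
Blood Drive/tier2: +20 of 45 at 10; pool empty.
Total = 21×30 + 16×25 + 12×35 + 11×45 + 10×20 = 2145.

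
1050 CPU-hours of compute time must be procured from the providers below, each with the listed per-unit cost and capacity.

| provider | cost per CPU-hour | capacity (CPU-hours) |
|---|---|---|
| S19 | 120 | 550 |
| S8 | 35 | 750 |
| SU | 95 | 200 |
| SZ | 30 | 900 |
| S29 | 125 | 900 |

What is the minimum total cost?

Fill from the cheapest provider first.
SZ (30): use full 900 → 150 CPU-hours to go.
S8 (35): take the remaining 150 → done.
SU, S19, S29: unused.
Cost = 900×30 + 150×35 = 32250.

32250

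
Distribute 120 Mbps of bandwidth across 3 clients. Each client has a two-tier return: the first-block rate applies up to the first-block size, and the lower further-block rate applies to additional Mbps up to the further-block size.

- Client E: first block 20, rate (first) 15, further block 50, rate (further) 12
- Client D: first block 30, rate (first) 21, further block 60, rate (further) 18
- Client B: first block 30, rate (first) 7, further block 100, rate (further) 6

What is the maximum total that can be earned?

Treat each block as its own option and order by rate: Client D/T1 21 > Client D/T2 18 > Client E/T1 15 > Client E/T2 12 > Client B/T1 7 > Client B/T2 6.
Fill Client D T1 block (30 at 21) — 90 left.
Fill Client D T2 block (60 at 18) — 30 left.
Client E T1 at 15: fill all 20 — 10 left.
10 remain; put them into Client E T2 at 12.
Total = 21×30 + 18×60 + 15×20 + 12×10 = 2130.

2130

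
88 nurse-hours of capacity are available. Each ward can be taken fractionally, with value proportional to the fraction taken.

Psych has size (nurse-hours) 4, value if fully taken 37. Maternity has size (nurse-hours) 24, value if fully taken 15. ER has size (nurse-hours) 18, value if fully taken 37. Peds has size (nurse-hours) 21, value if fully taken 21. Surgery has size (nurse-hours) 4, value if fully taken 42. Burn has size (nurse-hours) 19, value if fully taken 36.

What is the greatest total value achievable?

Best value per unit of size first: Surgery 42/4≈10.5, Psych 37/4≈9.25, ER 37/18≈2.06, Burn 36/19≈1.89, Peds 21/21≈1, Maternity 15/24≈0.625.
Surgery: take in full, 4 nurse-hours for value 42 ; 84 left.
Take all of Psych (4 nurse-hours, value 37) ; 80 nurse-hours left.
All 18 nurse-hours of ER fit (value 37) ; 62 remain.
Burn: take in full, 19 nurse-hours for value 36 ; 43 left.
Peds: take in full, 21 nurse-hours for value 21 ; 22 left.
22 nurse-hours left: a 22/24 share of Maternity gives 15×22/24 = 13.75.
Total value = 186.75.

186.75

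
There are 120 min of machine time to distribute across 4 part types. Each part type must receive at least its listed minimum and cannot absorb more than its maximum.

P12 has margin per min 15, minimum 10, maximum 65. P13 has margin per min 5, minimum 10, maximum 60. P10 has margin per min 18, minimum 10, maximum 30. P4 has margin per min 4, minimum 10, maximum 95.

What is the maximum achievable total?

Meeting every minimum uses 10+10+10+10 = 40 min, leaving 80.
Rank by margin per min: P10 18 > P12 15 > P13 5 > P4 4.
P10: +20 to 30 (cap) ; 60 left.
P12 takes 55 more to reach its cap of 65 ; 5 left.
Only 5 left; P13 takes them to reach 15.
Total = 15×65 + 5×15 + 18×30 + 4×10 = 1630.

1630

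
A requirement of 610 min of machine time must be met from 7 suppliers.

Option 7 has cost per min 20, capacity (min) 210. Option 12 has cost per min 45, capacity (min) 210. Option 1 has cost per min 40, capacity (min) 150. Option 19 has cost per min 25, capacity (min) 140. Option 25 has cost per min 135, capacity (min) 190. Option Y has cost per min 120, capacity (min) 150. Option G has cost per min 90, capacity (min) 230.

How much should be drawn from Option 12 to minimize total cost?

110

Cheapest first:
Take 210 from Option 7 at 20 — need 400 more.
Take 140 from Option 19 at 25 — need 260 more.
Option 1 (40): use full 150 — 110 min to go.
Option 12 at 45: take 110 of its 210 — requirement met.
Option G, Option Y, Option 25: unused.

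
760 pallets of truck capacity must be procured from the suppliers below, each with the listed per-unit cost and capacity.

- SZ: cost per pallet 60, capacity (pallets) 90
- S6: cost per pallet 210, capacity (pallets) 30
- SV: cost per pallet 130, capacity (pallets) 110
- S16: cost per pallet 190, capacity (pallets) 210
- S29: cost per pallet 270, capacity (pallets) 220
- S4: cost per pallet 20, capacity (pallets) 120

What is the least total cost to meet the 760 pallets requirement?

122300

Use suppliers in increasing cost order.
S4 (20): use full 120 — 640 pallets to go.
Take 90 from SZ at 60 — need 550 more.
SV (130): use full 110 — 440 pallets to go.
S16 at 190: take all 210 pallets — 230 still needed.
S6 at 210: take all 30 pallets — 200 still needed.
Take 200 from S29 at 270 to finish.
Cost = 120×20 + 90×60 + 110×130 + 210×190 + 30×210 + 200×270 = 122300.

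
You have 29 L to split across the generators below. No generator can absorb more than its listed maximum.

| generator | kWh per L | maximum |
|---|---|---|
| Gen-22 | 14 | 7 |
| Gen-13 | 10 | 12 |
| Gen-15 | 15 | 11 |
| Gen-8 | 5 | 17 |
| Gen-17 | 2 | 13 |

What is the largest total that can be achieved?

Highest kWh per L first: Gen-15 15 > Gen-22 14 > Gen-13 10 > Gen-8 5 > Gen-17 2.
Give Gen-15 11 to hit its cap of 11 ; 18 left.
Gen-22: +7 to 7 (cap) ; 11 left.
Only 11 left; Gen-13 takes them to reach 11.
Total = 14×7 + 10×11 + 15×11 = 373.

373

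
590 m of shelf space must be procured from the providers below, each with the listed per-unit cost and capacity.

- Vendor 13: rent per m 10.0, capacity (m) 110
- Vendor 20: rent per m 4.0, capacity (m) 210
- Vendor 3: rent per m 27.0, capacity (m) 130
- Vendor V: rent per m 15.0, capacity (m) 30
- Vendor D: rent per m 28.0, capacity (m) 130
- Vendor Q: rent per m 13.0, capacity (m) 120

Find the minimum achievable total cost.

7190

Cheapest first:
Vendor 20 at 4.0: take all 210 m ; 380 still needed.
Vendor 13 at 10.0: take all 110 m ; 270 still needed.
Take 120 from Vendor Q at 13.0 ; need 150 more.
Take 30 from Vendor V at 15.0 ; need 120 more.
Take 120 from Vendor 3 at 27.0 to finish.
Vendor D: unused.
Cost = 210×4.0 + 110×10.0 + 120×13.0 + 30×15.0 + 120×27.0 = 7190.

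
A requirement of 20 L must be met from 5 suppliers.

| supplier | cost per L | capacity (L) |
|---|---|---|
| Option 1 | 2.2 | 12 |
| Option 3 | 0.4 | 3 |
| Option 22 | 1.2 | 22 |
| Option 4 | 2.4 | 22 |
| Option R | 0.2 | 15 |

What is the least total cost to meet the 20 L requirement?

6.6

Use suppliers in increasing cost order.
Option R at 0.2: take all 15 L → 5 still needed.
Take 3 from Option 3 at 0.4 → need 2 more.
Take 2 from Option 22 at 1.2 to finish.
Option 1, Option 4: unused.
Cost = 15×0.2 + 3×0.4 + 2×1.2 = 6.6.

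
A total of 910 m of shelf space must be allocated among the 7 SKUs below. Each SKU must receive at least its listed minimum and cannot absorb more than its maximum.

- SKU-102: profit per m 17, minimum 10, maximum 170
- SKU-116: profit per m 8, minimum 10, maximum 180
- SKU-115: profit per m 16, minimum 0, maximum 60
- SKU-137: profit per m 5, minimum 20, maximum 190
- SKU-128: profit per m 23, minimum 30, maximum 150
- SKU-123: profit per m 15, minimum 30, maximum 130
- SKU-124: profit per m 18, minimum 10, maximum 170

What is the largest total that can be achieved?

14000

Meeting every minimum uses 10+10+0+20+30+30+10 = 110 m, leaving 800.
Order the SKUs by profit per m: SKU-128 23 > SKU-124 18 > SKU-102 17 > SKU-115 16 > SKU-123 15 > SKU-116 8 > SKU-137 5.
SKU-128 takes 120 more to reach its cap of 150 → 680 left.
Give SKU-124 160 more to hit its cap of 170 → 520 left.
SKU-102: +160 to 170 (cap) → 360 left.
SKU-115: +60 to 60 (cap) → 300 left.
SKU-123: +100 to 130 (cap) → 200 left.
SKU-116: +170 to 180 (cap) → 30 left.
SKU-137: +30 (room for 170) → 50. Pool exhausted.
Total = 17×170 + 8×180 + 16×60 + 5×50 + 23×150 + 15×130 + 18×170 = 14000.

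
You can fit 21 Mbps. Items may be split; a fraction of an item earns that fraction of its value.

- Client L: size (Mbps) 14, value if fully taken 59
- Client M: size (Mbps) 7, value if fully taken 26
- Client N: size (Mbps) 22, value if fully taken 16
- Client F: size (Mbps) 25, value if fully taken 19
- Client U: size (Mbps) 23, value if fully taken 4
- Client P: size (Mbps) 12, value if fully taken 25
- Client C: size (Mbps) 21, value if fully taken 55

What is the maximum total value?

85

Sort by value density: Client L 59/14≈4.21, Client M 26/7≈3.71, Client C 55/21≈2.62, Client P 25/12≈2.08, Client F 19/25≈0.76, Client N 16/22≈0.727, Client U 4/23≈0.174.
All 14 Mbps of Client L fit (value 59) ; 7 remain.
Client M: take in full, 7 Mbps for value 26 ; 0 left.
Total value = 85.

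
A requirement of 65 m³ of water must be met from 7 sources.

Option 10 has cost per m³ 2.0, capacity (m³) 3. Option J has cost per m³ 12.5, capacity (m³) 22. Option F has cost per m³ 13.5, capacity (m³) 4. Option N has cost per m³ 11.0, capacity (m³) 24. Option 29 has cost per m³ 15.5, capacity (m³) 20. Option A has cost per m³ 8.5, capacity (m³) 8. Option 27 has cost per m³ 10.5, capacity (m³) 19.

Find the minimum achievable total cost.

Use sources in increasing cost order.
Option 10 at 2.0: take all 3 m³ — 62 still needed.
Option A at 8.5: take all 8 m³ — 54 still needed.
Option 27 (10.5): use full 19 — 35 m³ to go.
Take 24 from Option N at 11.0 — need 11 more.
Option J (12.5): take the remaining 11 — done.
Option F, Option 29: unused.
Cost = 3×2.0 + 8×8.5 + 19×10.5 + 24×11.0 + 11×12.5 = 675.

675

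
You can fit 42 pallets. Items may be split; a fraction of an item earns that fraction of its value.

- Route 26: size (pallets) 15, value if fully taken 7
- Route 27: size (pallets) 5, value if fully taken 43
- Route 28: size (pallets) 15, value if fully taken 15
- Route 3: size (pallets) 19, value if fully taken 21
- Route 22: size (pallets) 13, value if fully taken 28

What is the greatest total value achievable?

Sort by value density: Route 27 43/5≈8.6, Route 22 28/13≈2.15, Route 3 21/19≈1.11, Route 28 15/15≈1, Route 26 7/15≈0.467.
All 5 pallets of Route 27 fit (value 43) — 37 remain.
Route 22: take in full, 13 pallets for value 28 — 24 left.
Route 3: take in full, 19 pallets for value 21 — 5 left.
Only 5 pallets remain; take 5/15 of Route 28 for value 15×5/15 = 5.
Total value = 97.

97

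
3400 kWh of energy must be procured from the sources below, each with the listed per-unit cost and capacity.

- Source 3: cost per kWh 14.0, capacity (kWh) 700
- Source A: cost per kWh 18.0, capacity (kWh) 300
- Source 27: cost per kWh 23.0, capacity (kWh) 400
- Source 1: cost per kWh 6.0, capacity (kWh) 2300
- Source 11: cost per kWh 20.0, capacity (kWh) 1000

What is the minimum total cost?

Use sources in increasing cost order.
Source 1 at 6.0: take all 2300 kWh ; 1100 still needed.
Take 700 from Source 3 at 14.0 ; need 400 more.
Source A (18.0): use full 300 ; 100 kWh to go.
Source 11 (20.0): take the remaining 100 ; done.
Source 27: unused.
Cost = 2300×6.0 + 700×14.0 + 300×18.0 + 100×20.0 = 31000.

31000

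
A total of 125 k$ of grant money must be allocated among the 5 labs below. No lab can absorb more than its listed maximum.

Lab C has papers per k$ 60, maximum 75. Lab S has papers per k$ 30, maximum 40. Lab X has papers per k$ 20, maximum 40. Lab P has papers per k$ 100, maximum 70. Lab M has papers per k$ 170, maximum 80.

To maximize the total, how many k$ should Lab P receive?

Rank by papers per k$: Lab M 170 > Lab P 100 > Lab C 60 > Lab S 30 > Lab X 20.
Give Lab M 80 to hit its cap of 80 — 45 left.
Lab P: +45 (room for 70) → 45. Pool exhausted.

45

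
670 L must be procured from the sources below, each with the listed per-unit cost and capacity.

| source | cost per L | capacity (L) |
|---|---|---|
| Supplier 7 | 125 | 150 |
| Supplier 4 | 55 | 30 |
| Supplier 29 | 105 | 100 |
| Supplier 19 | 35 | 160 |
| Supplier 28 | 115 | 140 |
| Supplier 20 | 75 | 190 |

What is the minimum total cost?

Use sources in increasing cost order.
Supplier 19 at 35: take all 160 L ; 510 still needed.
Supplier 4 at 55: take all 30 L ; 480 still needed.
Take 190 from Supplier 20 at 75 ; need 290 more.
Supplier 29 at 105: take all 100 L ; 190 still needed.
Supplier 28 at 115: take all 140 L ; 50 still needed.
Supplier 7 (125): take the remaining 50 ; done.
Cost = 160×35 + 30×55 + 190×75 + 100×105 + 140×115 + 50×125 = 54350.

54350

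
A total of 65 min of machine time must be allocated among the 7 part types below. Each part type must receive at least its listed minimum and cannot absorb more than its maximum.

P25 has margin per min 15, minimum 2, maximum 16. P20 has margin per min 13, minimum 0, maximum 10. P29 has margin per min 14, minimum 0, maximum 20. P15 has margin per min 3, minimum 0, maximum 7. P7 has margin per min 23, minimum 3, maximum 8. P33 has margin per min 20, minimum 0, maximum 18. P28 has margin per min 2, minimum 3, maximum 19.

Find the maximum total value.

1070

Meeting every minimum uses 2+0+0+0+3+0+3 = 8 min, leaving 57.
Highest margin per min first: P7 23 > P33 20 > P25 15 > P29 14 > P20 13 > P15 3 > P28 2.
P7: +5 to 8 (cap) — 52 left.
P33 takes 18 more to reach its cap of 18 — 34 left.
P25 takes 14 more to reach its cap of 16 — 20 left.
Give P29 20 more to hit its cap of 20 — 0 left.
Total = 15×16 + 14×20 + 23×8 + 20×18 + 2×3 = 1070.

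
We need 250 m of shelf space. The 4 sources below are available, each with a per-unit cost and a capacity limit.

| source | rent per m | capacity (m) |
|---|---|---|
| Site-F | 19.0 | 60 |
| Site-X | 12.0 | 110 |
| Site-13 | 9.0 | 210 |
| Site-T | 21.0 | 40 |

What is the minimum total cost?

Cheapest first:
Site-13 (9.0): use full 210 → 40 m to go.
Site-X at 12.0: take 40 of its 110 → requirement met.
Site-F, Site-T: unused.
Cost = 210×9.0 + 40×12.0 = 2370.

2370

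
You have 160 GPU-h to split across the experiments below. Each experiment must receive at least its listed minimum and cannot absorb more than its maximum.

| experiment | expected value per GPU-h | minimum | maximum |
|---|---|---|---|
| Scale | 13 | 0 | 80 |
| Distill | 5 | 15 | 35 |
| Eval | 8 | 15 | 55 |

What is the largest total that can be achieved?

Meeting every minimum uses 0+15+15 = 30 GPU-h, leaving 130.
Rank by expected value per GPU-h: Scale 13 > Eval 8 > Distill 5.
Give Scale 80 more to hit its cap of 80 ; 50 left.
Eval: +40 to 55 (cap) ; 10 left.
Distill: +10 (room for 20) → 25. Pool exhausted.
Total = 13×80 + 5×25 + 8×55 = 1605.

1605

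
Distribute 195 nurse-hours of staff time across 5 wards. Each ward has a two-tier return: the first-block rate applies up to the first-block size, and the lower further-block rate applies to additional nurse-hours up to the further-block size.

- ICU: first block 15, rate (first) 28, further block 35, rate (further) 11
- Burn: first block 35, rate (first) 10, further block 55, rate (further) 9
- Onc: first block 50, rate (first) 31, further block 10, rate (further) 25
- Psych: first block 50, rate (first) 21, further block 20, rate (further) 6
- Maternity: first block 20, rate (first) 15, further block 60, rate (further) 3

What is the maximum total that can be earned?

Rank every tier by rate: Onc/first 31 > ICU/first 28 > Onc/second 25 > Psych/first 21 > Maternity/first 15 > ICU/second 11 > Burn/first 10 > Burn/second 9 > Psych/second 6 > Maternity/second 3.
Onc first at 31: fill all 50 → 145 left.
ICU first at 28: fill all 15 → 130 left.
Onc/second (25): +10 → 120 left.
Fill Psych first block (50 at 21) → 70 left.
Maternity first at 15: fill all 20 → 50 left.
Fill ICU second block (35 at 11) → 15 left.
Burn/first: +15 of 35 at 10; pool empty.
Total = 31×50 + 28×15 + 25×10 + 21×50 + 15×20 + 11×35 + 10×15 = 4105.

4105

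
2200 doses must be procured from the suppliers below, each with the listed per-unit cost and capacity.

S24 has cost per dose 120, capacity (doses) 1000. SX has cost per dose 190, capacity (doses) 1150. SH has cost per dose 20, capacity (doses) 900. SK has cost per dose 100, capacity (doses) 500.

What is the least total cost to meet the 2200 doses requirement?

Fill from the cheapest supplier first.
SH at 20: take all 900 doses ; 1300 still needed.
Take 500 from SK at 100 ; need 800 more.
S24 at 120: take 800 of its 1000 ; requirement met.
SX: unused.
Cost = 900×20 + 500×100 + 800×120 = 164000.

164000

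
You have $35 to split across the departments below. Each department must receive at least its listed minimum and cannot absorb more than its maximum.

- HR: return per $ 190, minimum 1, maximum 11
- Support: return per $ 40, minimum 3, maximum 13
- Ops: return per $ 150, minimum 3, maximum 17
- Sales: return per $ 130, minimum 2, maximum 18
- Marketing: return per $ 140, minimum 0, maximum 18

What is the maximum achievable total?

5300

Meeting every minimum uses 1+3+3+2+0 = 9 $, leaving 26.
Highest return per $ first: HR 190 > Ops 150 > Marketing 140 > Sales 130 > Support 40.
Give HR 10 more to hit its cap of 11 ; 16 left.
Ops takes 14 more to reach its cap of 17 ; 2 left.
Marketing has room for 18 more but only 2 remain, so it gets 2.
Total = 190×11 + 40×3 + 150×17 + 130×2 + 140×2 = 5300.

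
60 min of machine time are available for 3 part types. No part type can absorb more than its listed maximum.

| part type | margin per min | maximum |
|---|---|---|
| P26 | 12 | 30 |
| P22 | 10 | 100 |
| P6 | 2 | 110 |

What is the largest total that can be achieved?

660

Highest margin per min first: P26 12 > P22 10 > P6 2.
P26 takes 30 to reach its cap of 30 ; 30 left.
Only 30 left; P22 takes them to reach 30.
Total = 12×30 + 10×30 = 660.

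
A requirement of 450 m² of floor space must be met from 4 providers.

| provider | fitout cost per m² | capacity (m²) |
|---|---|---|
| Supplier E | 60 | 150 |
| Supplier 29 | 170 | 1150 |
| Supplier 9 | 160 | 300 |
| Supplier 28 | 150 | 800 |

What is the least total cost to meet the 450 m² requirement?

54000

Cheapest first:
Take 150 from Supplier E at 60 ; need 300 more.
Supplier 28 (150): take the remaining 300 ; done.
Supplier 9, Supplier 29: unused.
Cost = 150×60 + 300×150 = 54000.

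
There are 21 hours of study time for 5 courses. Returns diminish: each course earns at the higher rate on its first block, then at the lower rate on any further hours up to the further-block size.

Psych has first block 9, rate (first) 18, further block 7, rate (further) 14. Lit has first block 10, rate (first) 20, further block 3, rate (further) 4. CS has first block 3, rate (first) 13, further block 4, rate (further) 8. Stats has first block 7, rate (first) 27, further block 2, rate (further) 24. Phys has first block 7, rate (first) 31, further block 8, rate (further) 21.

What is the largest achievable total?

559

Treat each block as its own option and order by rate: Phys/tier1 31 > Stats/tier1 27 > Stats/tier2 24 > Phys/tier2 21 > Lit/tier1 20 > Psych/tier1 18 > Psych/tier2 14 > CS/tier1 13 > CS/tier2 8 > Lit/tier2 4.
Fill Phys tier1 block (7 at 31) — 14 left.
Fill Stats tier1 block (7 at 27) — 7 left.
Stats/tier2 (24): +2 — 5 left.
Phys tier2 at 21: only 5 left, fill 5.
Total = 31×7 + 27×7 + 24×2 + 21×5 = 559.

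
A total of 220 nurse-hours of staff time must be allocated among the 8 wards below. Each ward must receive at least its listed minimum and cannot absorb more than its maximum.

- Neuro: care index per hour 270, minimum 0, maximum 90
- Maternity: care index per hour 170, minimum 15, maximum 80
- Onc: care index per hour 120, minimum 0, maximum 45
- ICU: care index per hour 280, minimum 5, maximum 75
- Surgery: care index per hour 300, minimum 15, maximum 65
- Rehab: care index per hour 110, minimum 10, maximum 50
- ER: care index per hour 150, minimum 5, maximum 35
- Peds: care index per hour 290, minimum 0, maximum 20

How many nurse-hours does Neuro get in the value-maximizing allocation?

Meeting every minimum uses 0+15+0+5+15+10+5+0 = 50 nurse-hours, leaving 170.
Rank by care index per hour: Surgery 300 > Peds 290 > ICU 280 > Neuro 270 > Maternity 170 > ER 150 > Onc 120 > Rehab 110.
Surgery: +50 to 65 (cap) ; 120 left.
Peds takes 20 more to reach its cap of 20 ; 100 left.
ICU: +70 to 75 (cap) ; 30 left.
Neuro: +30 (room for 90) → 30. Pool exhausted.

30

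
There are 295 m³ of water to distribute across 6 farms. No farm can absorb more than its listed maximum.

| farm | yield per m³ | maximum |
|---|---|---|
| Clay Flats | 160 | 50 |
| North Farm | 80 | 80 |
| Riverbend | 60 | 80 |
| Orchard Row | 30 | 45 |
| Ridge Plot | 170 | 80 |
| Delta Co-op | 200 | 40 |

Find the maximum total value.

38700

Rank by yield per m³: Delta Co-op 200 > Ridge Plot 170 > Clay Flats 160 > North Farm 80 > Riverbend 60 > Orchard Row 30.
Give Delta Co-op 40 to hit its cap of 40 ; 255 left.
Ridge Plot takes 80 to reach its cap of 80 ; 175 left.
Clay Flats takes 50 to reach its cap of 50 ; 125 left.
Give North Farm 80 to hit its cap of 80 ; 45 left.
Only 45 left; Riverbend takes them to reach 45.
Total = 160×50 + 80×80 + 60×45 + 170×80 + 200×40 = 38700.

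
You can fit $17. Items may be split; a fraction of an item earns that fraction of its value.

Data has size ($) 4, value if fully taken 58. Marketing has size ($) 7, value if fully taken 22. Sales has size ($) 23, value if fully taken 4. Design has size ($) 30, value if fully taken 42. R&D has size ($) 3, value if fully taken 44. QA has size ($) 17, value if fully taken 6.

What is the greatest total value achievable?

128.2

Rank by value-to-size ratio: R&D 44/3≈14.7, Data 58/4≈14.5, Marketing 22/7≈3.14, Design 42/30≈1.4, QA 6/17≈0.353, Sales 4/23≈0.174.
Take all of R&D (3 $, value 44) ; 14 $ left.
Data: take in full, 4 $ for value 58 ; 10 left.
All 7 $ of Marketing fit (value 22) ; 3 remain.
3 $ left: a 3/30 share of Design gives 42×3/30 = 4.2.
Total value = 128.2.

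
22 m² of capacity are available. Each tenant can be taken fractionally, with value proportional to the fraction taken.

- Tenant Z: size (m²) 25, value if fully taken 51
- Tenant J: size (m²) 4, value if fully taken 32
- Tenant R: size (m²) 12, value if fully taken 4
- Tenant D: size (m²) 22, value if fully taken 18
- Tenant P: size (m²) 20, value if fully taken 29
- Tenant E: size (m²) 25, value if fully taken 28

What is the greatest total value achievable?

68.72

Rank by value-to-size ratio: Tenant J 32/4≈8, Tenant Z 51/25≈2.04, Tenant P 29/20≈1.45, Tenant E 28/25≈1.12, Tenant D 18/22≈0.818, Tenant R 4/12≈0.333.
Take all of Tenant J (4 m², value 32) → 18 m² left.
18 m² left: a 18/25 share of Tenant Z gives 51×18/25 = 36.72.
Total value = 68.72.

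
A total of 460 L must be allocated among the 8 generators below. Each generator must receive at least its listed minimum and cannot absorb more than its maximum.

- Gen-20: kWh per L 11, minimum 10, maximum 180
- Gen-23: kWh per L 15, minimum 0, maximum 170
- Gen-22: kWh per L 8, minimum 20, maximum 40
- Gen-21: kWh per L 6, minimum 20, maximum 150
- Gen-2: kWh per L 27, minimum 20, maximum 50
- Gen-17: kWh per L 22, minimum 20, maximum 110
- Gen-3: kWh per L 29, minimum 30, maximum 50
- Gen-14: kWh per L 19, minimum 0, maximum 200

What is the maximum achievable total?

9410

Meeting every minimum uses 10+0+20+20+20+20+30+0 = 120 L, leaving 340.
Order the generators by kWh per L: Gen-3 29 > Gen-2 27 > Gen-17 22 > Gen-14 19 > Gen-23 15 > Gen-20 11 > Gen-22 8 > Gen-21 6.
Give Gen-3 20 more to hit its cap of 50 ; 320 left.
Gen-2 takes 30 more to reach its cap of 50 ; 290 left.
Gen-17 takes 90 more to reach its cap of 110 ; 200 left.
Give Gen-14 200 more to hit its cap of 200 ; 0 left.
Total = 11×10 + 8×20 + 6×20 + 27×50 + 22×110 + 29×50 + 19×200 = 9410.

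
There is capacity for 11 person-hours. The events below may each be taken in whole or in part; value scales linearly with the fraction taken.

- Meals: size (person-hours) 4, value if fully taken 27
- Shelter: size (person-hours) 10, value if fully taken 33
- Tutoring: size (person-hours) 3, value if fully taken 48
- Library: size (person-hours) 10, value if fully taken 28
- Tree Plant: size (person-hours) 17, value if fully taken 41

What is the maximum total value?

Rank by value-to-size ratio: Tutoring 48/3≈16, Meals 27/4≈6.75, Shelter 33/10≈3.3, Library 28/10≈2.8, Tree Plant 41/17≈2.41.
Tutoring: take in full, 3 person-hours for value 48 ; 8 left.
Take all of Meals (4 person-hours, value 27) ; 4 person-hours left.
Only 4 person-hours remain; take 4/10 of Shelter for value 33×4/10 = 13.2.
Total value = 88.2.

88.2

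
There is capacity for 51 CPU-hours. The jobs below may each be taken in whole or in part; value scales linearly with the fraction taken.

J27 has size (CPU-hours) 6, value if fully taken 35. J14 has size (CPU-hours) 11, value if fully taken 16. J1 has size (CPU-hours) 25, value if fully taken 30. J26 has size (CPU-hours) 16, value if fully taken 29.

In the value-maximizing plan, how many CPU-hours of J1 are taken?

18

Best value per unit of size first: J27 35/6≈5.83, J26 29/16≈1.81, J14 16/11≈1.45, J1 30/25≈1.2.
All 6 CPU-hours of J27 fit (value 35) → 45 remain.
All 16 CPU-hours of J26 fit (value 29) → 29 remain.
J14: take in full, 11 CPU-hours for value 16 → 18 left.
Only 18 CPU-hours remain; take 18/25 of J1 for value 30×18/25 = 21.6.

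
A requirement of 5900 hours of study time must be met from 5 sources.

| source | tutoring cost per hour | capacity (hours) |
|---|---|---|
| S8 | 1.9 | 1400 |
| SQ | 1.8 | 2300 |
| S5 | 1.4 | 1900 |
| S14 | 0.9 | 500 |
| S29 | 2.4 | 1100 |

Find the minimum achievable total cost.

Use sources in increasing cost order.
Take 500 from S14 at 0.9 → need 5400 more.
S5 at 1.4: take all 1900 hours → 3500 still needed.
SQ (1.8): use full 2300 → 1200 hours to go.
S8 at 1.9: take 1200 of its 1400 → requirement met.
S29: unused.
Cost = 500×0.9 + 1900×1.4 + 2300×1.8 + 1200×1.9 = 9530.

9530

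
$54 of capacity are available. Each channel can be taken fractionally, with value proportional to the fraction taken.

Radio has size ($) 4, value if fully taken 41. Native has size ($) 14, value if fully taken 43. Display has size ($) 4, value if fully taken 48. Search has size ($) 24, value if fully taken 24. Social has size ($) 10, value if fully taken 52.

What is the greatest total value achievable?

Best value per unit of size first: Display 48/4≈12, Radio 41/4≈10.2, Social 52/10≈5.2, Native 43/14≈3.07, Search 24/24≈1.
Display: take in full, 4 $ for value 48 ; 50 left.
All 4 $ of Radio fit (value 41) ; 46 remain.
Social: take in full, 10 $ for value 52 ; 36 left.
All 14 $ of Native fit (value 43) ; 22 remain.
Only 22 $ remain; take 22/24 of Search for value 24×22/24 = 22.
Total value = 206.

206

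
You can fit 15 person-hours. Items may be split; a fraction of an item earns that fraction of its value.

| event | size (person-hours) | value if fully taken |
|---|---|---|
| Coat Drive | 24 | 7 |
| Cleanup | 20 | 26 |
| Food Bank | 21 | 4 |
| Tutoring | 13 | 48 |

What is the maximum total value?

50.6

Sort by value density: Tutoring 48/13≈3.69, Cleanup 26/20≈1.3, Coat Drive 7/24≈0.292, Food Bank 4/21≈0.19.
All 13 person-hours of Tutoring fit (value 48) ; 2 remain.
Fill the last 2 person-hours with part of Cleanup: 2/20 of it earns 2.6.
Total value = 50.6.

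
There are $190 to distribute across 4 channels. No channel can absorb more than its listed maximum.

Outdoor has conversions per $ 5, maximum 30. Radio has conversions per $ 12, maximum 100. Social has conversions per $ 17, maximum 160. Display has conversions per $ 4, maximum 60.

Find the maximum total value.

3080

Order the channels by conversions per $: Social 17 > Radio 12 > Outdoor 5 > Display 4.
Social takes 160 to reach its cap of 160 ; 30 left.
Radio has room for 100 but only 30 remain, so it gets 30.
Total = 12×30 + 17×160 = 3080.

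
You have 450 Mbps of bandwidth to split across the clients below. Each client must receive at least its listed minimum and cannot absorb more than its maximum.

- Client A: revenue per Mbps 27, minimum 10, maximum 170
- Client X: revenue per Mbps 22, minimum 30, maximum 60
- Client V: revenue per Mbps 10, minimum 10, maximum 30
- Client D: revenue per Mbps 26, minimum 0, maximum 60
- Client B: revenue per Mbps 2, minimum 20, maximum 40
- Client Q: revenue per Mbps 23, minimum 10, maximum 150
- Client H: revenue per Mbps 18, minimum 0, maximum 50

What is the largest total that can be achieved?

Meeting every minimum uses 10+30+10+0+20+10+0 = 80 Mbps, leaving 370.
Order the clients by revenue per Mbps: Client A 27 > Client D 26 > Client Q 23 > Client X 22 > Client H 18 > Client V 10 > Client B 2.
Client A takes 160 more to reach its cap of 170 — 210 left.
Client D takes 60 more to reach its cap of 60 — 150 left.
Client Q: +140 to 150 (cap) — 10 left.
Client X: +10 (room for 30) → 40. Pool exhausted.
Total = 27×170 + 22×40 + 10×10 + 26×60 + 2×20 + 23×150 = 10620.

10620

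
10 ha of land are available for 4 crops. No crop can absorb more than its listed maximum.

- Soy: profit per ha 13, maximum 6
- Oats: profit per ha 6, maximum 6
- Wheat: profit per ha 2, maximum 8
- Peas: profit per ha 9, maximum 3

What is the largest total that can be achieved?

111

Order the crops by profit per ha: Soy 13 > Peas 9 > Oats 6 > Wheat 2.
Give Soy 6 to hit its cap of 6 ; 4 left.
Peas: +3 to 3 (cap) ; 1 left.
Oats: +1 (room for 6) → 1. Pool exhausted.
Total = 13×6 + 6×1 + 9×3 = 111.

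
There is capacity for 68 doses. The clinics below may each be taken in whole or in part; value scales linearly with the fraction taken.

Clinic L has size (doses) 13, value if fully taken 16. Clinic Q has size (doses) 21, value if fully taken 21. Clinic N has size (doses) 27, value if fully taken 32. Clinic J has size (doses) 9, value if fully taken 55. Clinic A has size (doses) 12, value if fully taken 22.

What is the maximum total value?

132

Sort by value density: Clinic J 55/9≈6.11, Clinic A 22/12≈1.83, Clinic L 16/13≈1.23, Clinic N 32/27≈1.19, Clinic Q 21/21≈1.
Take all of Clinic J (9 doses, value 55) → 59 doses left.
Clinic A: take in full, 12 doses for value 22 → 47 left.
Clinic L: take in full, 13 doses for value 16 → 34 left.
All 27 doses of Clinic N fit (value 32) → 7 remain.
Only 7 doses remain; take 7/21 of Clinic Q for value 21×7/21 = 7.
Total value = 132.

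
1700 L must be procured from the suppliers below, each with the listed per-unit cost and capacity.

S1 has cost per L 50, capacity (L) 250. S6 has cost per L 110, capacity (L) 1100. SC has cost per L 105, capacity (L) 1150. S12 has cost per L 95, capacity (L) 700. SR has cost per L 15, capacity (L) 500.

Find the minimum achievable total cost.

Fill from the cheapest supplier first.
Take 500 from SR at 15 → need 1200 more.
S1 at 50: take all 250 L → 950 still needed.
S12 at 95: take all 700 L → 250 still needed.
SC at 105: take 250 of its 1150 → requirement met.
S6: unused.
Cost = 500×15 + 250×50 + 700×95 + 250×105 = 112750.

112750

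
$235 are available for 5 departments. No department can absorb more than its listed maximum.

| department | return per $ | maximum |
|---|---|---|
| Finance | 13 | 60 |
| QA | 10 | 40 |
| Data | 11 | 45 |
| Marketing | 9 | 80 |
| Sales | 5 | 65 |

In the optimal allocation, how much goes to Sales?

Order the departments by return per $: Finance 13 > Data 11 > QA 10 > Marketing 9 > Sales 5.
Give Finance 60 to hit its cap of 60 — 175 left.
Give Data 45 to hit its cap of 45 — 130 left.
QA: +40 to 40 (cap) — 90 left.
Give Marketing 80 to hit its cap of 80 — 10 left.
Sales has room for 65 but only 10 remain, so it gets 10.

10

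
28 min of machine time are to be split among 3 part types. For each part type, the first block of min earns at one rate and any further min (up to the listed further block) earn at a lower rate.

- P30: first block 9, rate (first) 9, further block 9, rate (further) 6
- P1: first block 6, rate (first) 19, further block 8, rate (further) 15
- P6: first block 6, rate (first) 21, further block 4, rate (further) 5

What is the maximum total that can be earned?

432

Rank every tier by rate: P6/first 21 > P1/first 19 > P1/second 15 > P30/first 9 > P30/second 6 > P6/second 5.
P6/first (21): +6 ; 22 left.
Fill P1 first block (6 at 19) ; 16 left.
Fill P1 second block (8 at 15) ; 8 left.
P30 first at 9: only 8 left, fill 8.
Total = 21×6 + 19×6 + 15×8 + 9×8 = 432.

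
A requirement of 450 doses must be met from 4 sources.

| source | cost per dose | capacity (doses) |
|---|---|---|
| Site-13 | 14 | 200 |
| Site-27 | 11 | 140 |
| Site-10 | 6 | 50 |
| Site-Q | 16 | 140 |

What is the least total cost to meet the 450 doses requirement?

Cheapest first:
Site-10 at 6: take all 50 doses → 400 still needed.
Site-27 at 11: take all 140 doses → 260 still needed.
Site-13 (14): use full 200 → 60 doses to go.
Site-Q (16): take the remaining 60 → done.
Cost = 50×6 + 140×11 + 200×14 + 60×16 = 5600.

5600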